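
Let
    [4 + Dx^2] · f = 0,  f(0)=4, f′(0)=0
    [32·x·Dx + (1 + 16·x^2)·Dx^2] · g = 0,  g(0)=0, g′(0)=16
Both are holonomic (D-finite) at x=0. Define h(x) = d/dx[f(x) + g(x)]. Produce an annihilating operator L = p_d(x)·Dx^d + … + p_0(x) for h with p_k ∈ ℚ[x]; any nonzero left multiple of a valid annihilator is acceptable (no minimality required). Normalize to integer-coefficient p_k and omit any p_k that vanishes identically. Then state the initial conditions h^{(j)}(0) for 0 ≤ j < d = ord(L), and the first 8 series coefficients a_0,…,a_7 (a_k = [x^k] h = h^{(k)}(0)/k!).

f: a_k = 4, 0, -8, 0, 8/3, 0, -16/45, 0, …
g: a_k = 0, 16, 0, -256/3, 0, 4096/5, 0, -65536/7, …
L₀ := lclm(L_f,L_g); ord L₀ ≤ 2+2.
h=h₀': d/dx-closure on L₀ ⇒ L.
L = (-6016·x + 102400·x^3 + 32768·x^5) + (-28 + 1216·x^2 + 27648·x^4 + 16384·x^6)·Dx + (-1504·x + 25600·x^3 + 8192·x^5)·Dx^2 + (-7 + 304·x^2 + 6912·x^4 + 4096·x^6)·Dx^3  (order 3).
h: a_k = 16, -16, -256, 32/3, 4096, -32/15, -65536, 64/315, …
ICs: h(0) = 16, h′(0) = -16, h′′(0) = -512.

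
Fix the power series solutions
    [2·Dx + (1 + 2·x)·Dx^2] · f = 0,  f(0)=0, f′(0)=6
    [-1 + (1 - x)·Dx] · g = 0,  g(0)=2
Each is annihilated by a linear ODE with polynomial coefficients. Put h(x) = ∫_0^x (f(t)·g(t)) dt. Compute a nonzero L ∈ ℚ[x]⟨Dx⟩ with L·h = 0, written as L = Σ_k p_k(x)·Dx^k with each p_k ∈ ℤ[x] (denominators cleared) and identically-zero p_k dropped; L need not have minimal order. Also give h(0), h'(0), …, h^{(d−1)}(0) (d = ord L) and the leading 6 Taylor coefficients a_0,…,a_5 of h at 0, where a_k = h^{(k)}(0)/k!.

L = 2·Dx + 6·x·Dx^2 + (-1 - x + 2·x^2)·Dx^3  (order 3).
h: a_k = 0, 0, 6, 0, 4, -8/5, …
ICs: h(0) = 0, h′(0) = 0, h′′(0) = 12.

f: a_k = 0, 6, -6, 8, -12, 96/5, …
g: a_k = 2, 2, 2, 2, 2, 2, …
h₀=f·g: eliminate ⇒ L₀, order ≤ 2·1.
h=∫h₀ ⇒ L = L₀·Dx.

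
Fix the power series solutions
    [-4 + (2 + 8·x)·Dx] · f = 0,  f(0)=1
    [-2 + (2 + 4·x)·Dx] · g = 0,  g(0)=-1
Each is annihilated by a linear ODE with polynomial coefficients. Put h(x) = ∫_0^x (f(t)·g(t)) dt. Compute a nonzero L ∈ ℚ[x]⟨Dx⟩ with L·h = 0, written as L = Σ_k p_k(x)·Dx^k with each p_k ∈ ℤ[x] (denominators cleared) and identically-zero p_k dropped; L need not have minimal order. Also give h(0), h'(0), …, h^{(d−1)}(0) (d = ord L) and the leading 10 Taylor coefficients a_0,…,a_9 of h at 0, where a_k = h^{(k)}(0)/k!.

L = (-3 - 8·x)·Dx + (1 + 6·x + 8·x^2)·Dx^2  (order 2).
h: a_k = 0, -1, -3/2, 1/6, -3/8, 37/40, -39/16, 757/112, -2499/128, 67181/1152, …
ICs: h(0) = 0, h′(0) = -1.

f: a_k = 1, 2, -2, 4, -10, 28, -84, 264, -858, 2860, …
g: a_k = -1, -1, 1/2, -1/2, 5/8, -7/8, 21/16, -33/16, 429/128, -715/128, …
Sym-product of L_f,L_g gives L₀ (≤ ord 1).
∫: right-multiply L₀ by Dx.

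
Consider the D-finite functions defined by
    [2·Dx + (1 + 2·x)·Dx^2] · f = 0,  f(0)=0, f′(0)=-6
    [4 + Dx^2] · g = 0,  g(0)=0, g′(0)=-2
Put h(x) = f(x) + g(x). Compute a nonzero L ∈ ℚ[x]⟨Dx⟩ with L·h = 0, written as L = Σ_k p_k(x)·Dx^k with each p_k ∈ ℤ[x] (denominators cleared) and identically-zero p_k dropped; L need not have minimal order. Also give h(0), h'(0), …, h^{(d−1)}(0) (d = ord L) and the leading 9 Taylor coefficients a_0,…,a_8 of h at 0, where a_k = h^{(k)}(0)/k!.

f: a_k = 0, -6, 6, -8, 12, -96/5, 32, -384/7, 96, …
g: a_k = 0, -2, 0, 4/3, 0, -4/15, 0, 8/315, 0, …
Sum ⇒ L₀ = lclm(L_f,L_g) in ℚ(x)⟨Dx⟩.
L = (56 + 32·x + 32·x^2)·Dx + (12 + 40·x + 48·x^2 + 32·x^3)·Dx^2 + (14 + 8·x + 8·x^2)·Dx^3 + (3 + 10·x + 12·x^2 + 8·x^3)·Dx^4  (order 4).
h: a_k = 0, -8, 6, -20/3, 12, -292/15, 32, -17272/315, 96, …
ICs: h(0) = 0, h′(0) = -8, h′′(0) = 12, h′′′(0) = -40.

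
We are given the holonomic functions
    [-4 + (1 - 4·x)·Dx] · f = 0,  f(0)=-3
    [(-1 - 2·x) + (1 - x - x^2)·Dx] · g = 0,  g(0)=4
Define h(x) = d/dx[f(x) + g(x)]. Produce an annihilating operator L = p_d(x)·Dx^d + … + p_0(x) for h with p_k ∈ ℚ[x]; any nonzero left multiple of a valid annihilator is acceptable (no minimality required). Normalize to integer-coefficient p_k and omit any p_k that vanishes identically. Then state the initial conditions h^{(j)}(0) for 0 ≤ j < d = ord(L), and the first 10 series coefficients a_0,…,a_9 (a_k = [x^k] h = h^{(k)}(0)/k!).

f: a_k = -3, -12, -48, -192, -768, -3072, -12288, -49152, -196608, -786432, …
g: a_k = 4, 4, 8, 12, 20, 32, 52, 84, 136, 220, …
h₀=f+g: left-lcm gives L₀, ord ≤ 2.
h=h₀': d/dx-closure on L₀ ⇒ L.
L = (120 + 192·x + 432·x^2 - 96·x^3 + 96·x^4) + (-39 - 48·x + 210·x^2 + 252·x^3 - 48·x^4 + 96·x^5)·Dx + (2 - x - 42·x^2 + 54·x^3 + 7·x^4 + 16·x^6)·Dx^2  (order 2).
h: a_k = -8, -80, -540, -2992, -15200, -73416, -343476, -1571776, -7075908, -31453720, …
ICs: h(0) = -8, h′(0) = -80.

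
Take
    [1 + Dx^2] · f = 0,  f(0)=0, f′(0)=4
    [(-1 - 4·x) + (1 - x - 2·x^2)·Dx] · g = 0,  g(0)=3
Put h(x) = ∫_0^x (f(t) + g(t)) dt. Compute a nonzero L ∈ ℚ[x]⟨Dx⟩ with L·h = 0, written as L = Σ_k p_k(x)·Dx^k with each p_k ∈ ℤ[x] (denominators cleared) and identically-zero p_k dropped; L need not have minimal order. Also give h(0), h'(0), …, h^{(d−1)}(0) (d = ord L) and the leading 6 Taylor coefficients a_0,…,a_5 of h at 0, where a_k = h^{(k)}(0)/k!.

f: a_k = 0, 4, 0, -2/3, 0, 1/30, …
g: a_k = 3, 3, 9, 15, 33, 63, …
Weyl lclm of L_f,L_g ⇒ L₀ (ord ≤ 3).
∫: right-multiply L₀ by Dx.
L = (-31 - 146·x - 133·x^2 - 184·x^3 - 20·x^4 - 16·x^5)·Dx + (7 + 3·x - 3·x^2 - 37·x^3 - 42·x^4 - 12·x^5 - 8·x^6)·Dx^2 + (-31 - 146·x - 133·x^2 - 184·x^3 - 20·x^4 - 16·x^5)·Dx^3 + (7 + 3·x - 3·x^2 - 37·x^3 - 42·x^4 - 12·x^5 - 8·x^6)·Dx^4  (order 4).
h: a_k = 0, 3, 7/2, 3, 43/12, 33/5, …
ICs: h(0) = 0, h′(0) = 3, h′′(0) = 7, h′′′(0) = 18.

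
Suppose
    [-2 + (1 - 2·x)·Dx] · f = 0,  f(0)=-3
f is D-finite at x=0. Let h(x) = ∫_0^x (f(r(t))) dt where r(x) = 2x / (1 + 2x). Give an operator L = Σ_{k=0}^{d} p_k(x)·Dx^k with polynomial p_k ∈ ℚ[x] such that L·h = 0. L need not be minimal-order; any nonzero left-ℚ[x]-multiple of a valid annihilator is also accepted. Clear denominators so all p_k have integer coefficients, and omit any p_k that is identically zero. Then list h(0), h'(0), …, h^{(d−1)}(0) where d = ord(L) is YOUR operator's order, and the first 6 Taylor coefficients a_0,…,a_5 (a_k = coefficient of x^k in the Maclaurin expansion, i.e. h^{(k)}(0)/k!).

L = 4·Dx + (-1 + 4·x^2)·Dx^2  (order 2).
h: a_k = 0, -3, -6, -8, -12, -96/5, …
ICs: h(0) = 0, h′(0) = -3.

f: a_k = -3, -6, -12, -24, -48, -96, …
Change of var in L_f (x↦r) gives L₀.
h=∫₀ˣh₀: take L = L₀·Dx.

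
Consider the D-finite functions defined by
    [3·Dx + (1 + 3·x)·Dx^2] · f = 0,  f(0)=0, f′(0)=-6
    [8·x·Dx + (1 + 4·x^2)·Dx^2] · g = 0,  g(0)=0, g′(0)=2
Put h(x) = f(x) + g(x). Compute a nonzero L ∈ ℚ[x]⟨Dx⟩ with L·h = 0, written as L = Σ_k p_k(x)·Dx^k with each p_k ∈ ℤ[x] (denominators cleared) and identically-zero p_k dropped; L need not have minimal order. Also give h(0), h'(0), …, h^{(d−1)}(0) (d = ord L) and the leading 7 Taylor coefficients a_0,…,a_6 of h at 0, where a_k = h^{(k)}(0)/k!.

f: a_k = 0, -6, 9, -18, 81/2, -486/5, 243, …
g: a_k = 0, 2, 0, -8/3, 0, 32/5, 0, …
Weyl lclm of L_f,L_g ⇒ L₀ (ord ≤ 4).
L = (-24 - 216·x + 288·x^2 + 288·x^3)·Dx + (-26 - 48·x - 120·x^2 + 576·x^3 + 576·x^4)·Dx^2 + (-3 - x + 24·x^2 + 32·x^3 + 144·x^4 + 144·x^5)·Dx^3  (order 3).
h: a_k = 0, -4, 9, -62/3, 81/2, -454/5, 243, …
ICs: h(0) = 0, h′(0) = -4, h′′(0) = 18.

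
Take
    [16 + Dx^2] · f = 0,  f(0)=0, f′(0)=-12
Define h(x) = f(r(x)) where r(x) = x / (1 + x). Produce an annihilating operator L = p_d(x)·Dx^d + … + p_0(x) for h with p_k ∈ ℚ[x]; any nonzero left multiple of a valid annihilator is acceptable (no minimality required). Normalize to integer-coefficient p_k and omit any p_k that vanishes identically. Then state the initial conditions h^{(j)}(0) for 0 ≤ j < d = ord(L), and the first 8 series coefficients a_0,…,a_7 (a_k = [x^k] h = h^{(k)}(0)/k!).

f: a_k = 0, -12, 0, 32, 0, -128/5, 0, 1024/105, …
Substitute x→r, Dx→(1/r')Dx; clear ⇒ L₀.
L = 16 + (2 + 6·x + 6·x^2 + 2·x^3)·Dx + (1 + 4·x + 6·x^2 + 4·x^3 + x^4)·Dx^2  (order 2).
h: a_k = 0, -12, 12, 20, -84, 772/5, -180, 9844/105, …
ICs: h(0) = 0, h′(0) = -12.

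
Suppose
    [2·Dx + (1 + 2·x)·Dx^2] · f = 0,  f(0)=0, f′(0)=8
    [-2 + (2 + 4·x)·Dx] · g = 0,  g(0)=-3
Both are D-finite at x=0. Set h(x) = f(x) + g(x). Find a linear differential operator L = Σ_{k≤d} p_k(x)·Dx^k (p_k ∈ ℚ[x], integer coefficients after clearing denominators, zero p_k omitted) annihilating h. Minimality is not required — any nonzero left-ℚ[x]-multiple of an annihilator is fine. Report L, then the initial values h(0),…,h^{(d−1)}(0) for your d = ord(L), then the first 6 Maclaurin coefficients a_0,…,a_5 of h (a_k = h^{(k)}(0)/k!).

L = 2·Dx + (5 + 10·x)·Dx^2 + (1 + 4·x + 4·x^2)·Dx^3  (order 3).
h: a_k = -3, 5, -13/2, 55/6, -113/8, 919/40, …
ICs: h(0) = -3, h′(0) = 5, h′′(0) = -13.

f: a_k = 0, 8, -8, 32/3, -16, 128/5, …
g: a_k = -3, -3, 3/2, -3/2, 15/8, -21/8, …
Weyl lclm of L_f,L_g ⇒ L₀ (ord ≤ 3).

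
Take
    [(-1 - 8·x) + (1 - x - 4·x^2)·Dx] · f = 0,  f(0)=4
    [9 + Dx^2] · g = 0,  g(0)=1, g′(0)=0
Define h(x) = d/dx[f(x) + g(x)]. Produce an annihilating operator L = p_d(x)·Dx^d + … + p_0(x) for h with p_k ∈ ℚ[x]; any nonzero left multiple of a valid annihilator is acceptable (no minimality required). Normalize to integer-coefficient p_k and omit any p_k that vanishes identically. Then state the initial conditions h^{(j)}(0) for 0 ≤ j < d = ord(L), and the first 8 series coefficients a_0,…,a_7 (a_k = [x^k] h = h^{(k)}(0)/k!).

L = (2358 + 13068·x + 57006·x^2 + 38520·x^3 + 83520·x^4 + 31104·x^5 + 41472·x^6) + (-189 - 1413·x + 1251·x^2 + 4203·x^3 + 5580·x^4 + 11952·x^5 + 12096·x^6 + 13824·x^7)·Dx + (262 + 1452·x + 6334·x^2 + 4280·x^3 + 9280·x^4 + 3456·x^5 + 4608·x^6)·Dx^2 + (-21 - 157·x + 139·x^2 + 467·x^3 + 620·x^4 + 1328·x^5 + 1344·x^6 + 1536·x^7)·Dx^3  (order 3).
h: a_k = 4, 31, 108, 955/2, 1300, 173517/40, 12348, 20877529/560, …
ICs: h(0) = 4, h′(0) = 31, h′′(0) = 216.

f: a_k = 4, 4, 20, 36, 116, 260, 724, 1764, …
g: a_k = 1, 0, -9/2, 0, 27/8, 0, -81/80, 0, …
f+g: L₀ = lclm(L_f,L_g), ord ≤ 1+2.
Differentiate: ansatz ord ≤ ord L₀ ⇒ L.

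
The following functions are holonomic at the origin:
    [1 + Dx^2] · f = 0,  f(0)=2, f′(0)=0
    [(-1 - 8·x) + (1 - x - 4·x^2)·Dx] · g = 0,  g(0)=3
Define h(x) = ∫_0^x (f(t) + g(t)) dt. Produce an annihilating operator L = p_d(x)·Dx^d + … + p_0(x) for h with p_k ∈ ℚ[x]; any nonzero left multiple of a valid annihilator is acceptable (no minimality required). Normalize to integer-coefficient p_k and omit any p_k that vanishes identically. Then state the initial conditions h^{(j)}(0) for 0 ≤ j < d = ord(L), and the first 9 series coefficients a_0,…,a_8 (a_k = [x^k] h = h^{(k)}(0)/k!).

L = (-55 - 486·x - 553·x^2 - 1488·x^3 - 80·x^4 - 128·x^5)·Dx + (11 + 11·x + 23·x^2 - 169·x^3 - 348·x^4 - 48·x^5 - 64·x^6)·Dx^2 + (-55 - 486·x - 553·x^2 - 1488·x^3 - 80·x^4 - 128·x^5)·Dx^3 + (11 + 11·x + 23·x^2 - 169·x^3 - 348·x^4 - 48·x^5 - 64·x^6)·Dx^4  (order 4).
h: a_k = 0, 5, 3/2, 14/3, 27/4, 209/12, 65/2, 195479/2520, 1323/8, …
ICs: h(0) = 0, h′(0) = 5, h′′(0) = 3, h′′′(0) = 28.

f: a_k = 2, 0, -1, 0, 1/12, 0, -1/360, 0, 1/20160, …
g: a_k = 3, 3, 15, 27, 87, 195, 543, 1323, 3495, …
Sum ⇒ L₀ = lclm(L_f,L_g) in ℚ(x)⟨Dx⟩.
h=∫h₀ ⇒ L = L₀·Dx.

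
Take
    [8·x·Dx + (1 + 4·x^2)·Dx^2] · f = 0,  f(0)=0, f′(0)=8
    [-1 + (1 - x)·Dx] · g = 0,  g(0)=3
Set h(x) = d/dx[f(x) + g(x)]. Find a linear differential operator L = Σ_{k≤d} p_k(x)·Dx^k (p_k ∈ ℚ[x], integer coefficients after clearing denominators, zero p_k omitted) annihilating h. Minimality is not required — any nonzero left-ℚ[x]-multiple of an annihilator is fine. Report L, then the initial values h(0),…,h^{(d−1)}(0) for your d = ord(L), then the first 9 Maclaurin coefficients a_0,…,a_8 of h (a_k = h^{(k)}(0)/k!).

L = (8 - 32·x - 96·x^2) + (-7 + 8·x + 20·x^2 - 96·x^3)·Dx + (1 + 3·x + 12·x^3 - 16·x^4)·Dx^2  (order 2).
h: a_k = 11, 6, -23, 12, 143, 18, -491, 24, 2075, …
ICs: h(0) = 11, h′(0) = 6.

f: a_k = 0, 8, 0, -32/3, 0, 128/5, 0, -512/7, 0, …
g: a_k = 3, 3, 3, 3, 3, 3, 3, 3, 3, …
Weyl lclm of L_f,L_g ⇒ L₀ (ord ≤ 3).
h₀' ⇒ L via d/dx closure of L₀.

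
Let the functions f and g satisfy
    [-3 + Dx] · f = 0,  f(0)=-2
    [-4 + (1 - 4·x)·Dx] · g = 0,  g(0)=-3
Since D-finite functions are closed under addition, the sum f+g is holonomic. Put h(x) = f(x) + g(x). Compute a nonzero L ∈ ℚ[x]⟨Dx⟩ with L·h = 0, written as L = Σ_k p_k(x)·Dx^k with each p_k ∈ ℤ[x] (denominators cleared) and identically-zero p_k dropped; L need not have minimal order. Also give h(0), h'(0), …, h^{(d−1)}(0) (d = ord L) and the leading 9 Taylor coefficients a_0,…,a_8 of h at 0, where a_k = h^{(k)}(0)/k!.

L = (60 + 144·x) + (-23 - 72·x + 144·x^2)·Dx + (1 + 8·x - 48·x^2)·Dx^2  (order 2).
h: a_k = -5, -18, -57, -201, -3099/4, -61521/20, -491601/40, -13762803/280, -440402649/2240, …
ICs: h(0) = -5, h′(0) = -18.

f: a_k = -2, -6, -9, -9, -27/4, -81/20, -81/40, -243/280, -729/2240, …
g: a_k = -3, -12, -48, -192, -768, -3072, -12288, -49152, -196608, …
f+g: L₀ = lclm(L_f,L_g), ord ≤ 1+1.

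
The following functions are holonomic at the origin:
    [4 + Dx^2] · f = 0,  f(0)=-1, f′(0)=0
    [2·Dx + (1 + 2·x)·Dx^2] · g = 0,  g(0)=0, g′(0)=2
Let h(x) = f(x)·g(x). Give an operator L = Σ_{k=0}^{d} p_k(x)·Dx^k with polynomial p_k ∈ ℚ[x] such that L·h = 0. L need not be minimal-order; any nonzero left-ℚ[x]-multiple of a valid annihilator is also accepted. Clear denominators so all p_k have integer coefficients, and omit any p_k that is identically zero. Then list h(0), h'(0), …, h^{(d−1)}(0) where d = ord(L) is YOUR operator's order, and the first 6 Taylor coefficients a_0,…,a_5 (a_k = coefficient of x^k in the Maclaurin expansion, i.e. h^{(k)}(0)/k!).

L = (-48 + 192·x + 1216·x^2 + 2048·x^3 + 1024·x^4) + (32 + 320·x + 768·x^2 + 512·x^3)·Dx + (160·x + 672·x^2 + 1024·x^3 + 512·x^4)·Dx^2 + (8 + 80·x + 192·x^2 + 128·x^3)·Dx^3 + (3 + 28·x + 92·x^2 + 128·x^3 + 64·x^4)·Dx^4  (order 4).
h: a_k = 0, -2, 2, 4/3, 0, -12/5, …
ICs: h(0) = 0, h′(0) = -2, h′′(0) = 4, h′′′(0) = 8.

f: a_k = -1, 0, 2, 0, -2/3, 0, …
g: a_k = 0, 2, -2, 8/3, -4, 32/5, …
L₀ := L_f ⊗_s L_g (sym. prod.), ord ≤ 4.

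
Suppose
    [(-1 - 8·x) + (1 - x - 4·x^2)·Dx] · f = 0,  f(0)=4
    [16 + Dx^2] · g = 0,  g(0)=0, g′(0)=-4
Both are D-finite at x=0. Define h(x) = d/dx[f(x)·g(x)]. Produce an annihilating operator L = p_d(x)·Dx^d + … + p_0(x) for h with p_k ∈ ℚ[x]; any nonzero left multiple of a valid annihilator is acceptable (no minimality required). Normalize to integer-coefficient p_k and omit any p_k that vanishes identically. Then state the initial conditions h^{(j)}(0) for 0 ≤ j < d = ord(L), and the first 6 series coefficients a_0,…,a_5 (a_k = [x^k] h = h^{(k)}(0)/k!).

L = (-12 - 64·x - 224·x^2 + 256·x^3 + 512·x^4) + (-1 - 4·x + 48·x^2 + 128·x^3)·Dx + (1 - 3·x - 10·x^2 + 16·x^3 + 32·x^4)·Dx^2  (order 2).
h: a_k = -16, -32, -112, -1216/3, -1424, -20704/5, …
ICs: h(0) = -16, h′(0) = -32.

f: a_k = 4, 4, 20, 36, 116, 260, …
g: a_k = 0, -4, 0, 32/3, 0, -128/15, …
Product ⇒ symmetric product L₀, ord ≤ 2.
Derive L from L₀ (diff closure).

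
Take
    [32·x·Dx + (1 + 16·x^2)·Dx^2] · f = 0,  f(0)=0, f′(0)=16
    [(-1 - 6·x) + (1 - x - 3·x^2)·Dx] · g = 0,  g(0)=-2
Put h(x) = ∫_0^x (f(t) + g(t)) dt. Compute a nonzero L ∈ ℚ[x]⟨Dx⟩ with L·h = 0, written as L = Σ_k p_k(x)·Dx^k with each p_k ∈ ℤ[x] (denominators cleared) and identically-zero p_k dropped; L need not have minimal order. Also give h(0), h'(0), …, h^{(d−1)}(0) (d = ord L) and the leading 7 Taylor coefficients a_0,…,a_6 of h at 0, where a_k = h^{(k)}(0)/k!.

f: a_k = 0, 16, 0, -256/3, 0, 4096/5, 0, …
g: a_k = -2, -2, -8, -14, -38, -80, -194, …
Sum ⇒ L₀ = lclm(L_f,L_g) in ℚ(x)⟨Dx⟩.
Integrate: L := L₀·Dx.
L = (128 - 512·x - 10560·x^2 - 25344·x^3 - 95904·x^4 - 41472·x^6)·Dx^2 + (-37 - 208·x + 206·x^2 - 1476·x^3 - 24336·x^4 - 66528·x^5 - 6912·x^6 - 41472·x^7)·Dx^3 + (4 + 21·x + 198·x^2 + 90·x^3 + 1775·x^4 - 4080·x^5 - 6336·x^6 - 2304·x^7 - 6912·x^8)·Dx^4  (order 4).
h: a_k = 0, -2, 7, -8/3, -149/6, -38/5, 616/5, …
ICs: h(0) = 0, h′(0) = -2, h′′(0) = 14, h′′′(0) = -16.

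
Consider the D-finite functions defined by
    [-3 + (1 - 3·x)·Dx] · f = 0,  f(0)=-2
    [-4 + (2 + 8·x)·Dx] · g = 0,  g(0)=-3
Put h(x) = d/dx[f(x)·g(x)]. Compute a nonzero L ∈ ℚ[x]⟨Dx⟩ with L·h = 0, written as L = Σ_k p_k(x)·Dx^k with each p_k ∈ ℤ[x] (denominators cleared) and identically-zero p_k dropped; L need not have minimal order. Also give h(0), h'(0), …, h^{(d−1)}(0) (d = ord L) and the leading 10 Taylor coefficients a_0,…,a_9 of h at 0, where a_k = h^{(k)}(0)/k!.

f: a_k = -2, -6, -18, -54, -162, -486, -1458, -4374, -13122, -39366, …
g: a_k = -3, -6, 6, -12, 30, -84, 252, -792, 2574, -8580, …
h₀=f·g: eliminate ⇒ L₀, order ≤ 1·1.
h=h₀': d/dx-closure on L₀ ⇒ L.
L = (26 + 180·x + 108·x^2) + (-5 - 11·x + 54·x^2 + 72·x^3)·Dx  (order 1).
h: a_k = 30, 156, 774, 2856, 11550, 38556, 146034, 459504, 1705266, 5100780, …
ICs: h(0) = 30.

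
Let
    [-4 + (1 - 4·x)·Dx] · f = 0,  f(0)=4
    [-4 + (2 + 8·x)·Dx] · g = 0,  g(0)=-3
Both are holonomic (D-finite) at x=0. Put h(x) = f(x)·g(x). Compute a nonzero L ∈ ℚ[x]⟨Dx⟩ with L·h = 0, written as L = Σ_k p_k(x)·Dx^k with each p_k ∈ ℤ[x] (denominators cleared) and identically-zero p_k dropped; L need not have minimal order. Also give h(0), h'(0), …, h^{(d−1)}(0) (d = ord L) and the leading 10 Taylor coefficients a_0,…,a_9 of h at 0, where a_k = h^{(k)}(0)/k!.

L = (6 + 8·x) + (-1 + 16·x^2)·Dx  (order 1).
h: a_k = -12, -72, -264, -1104, -4296, -17520, -69072, -279456, -1107528, -4464432, …
ICs: h(0) = -12.

f: a_k = 4, 16, 64, 256, 1024, 4096, 16384, 65536, 262144, 1048576, …
g: a_k = -3, -6, 6, -12, 30, -84, 252, -792, 2574, -8580, …
h₀=f·g: eliminate ⇒ L₀, order ≤ 1·1.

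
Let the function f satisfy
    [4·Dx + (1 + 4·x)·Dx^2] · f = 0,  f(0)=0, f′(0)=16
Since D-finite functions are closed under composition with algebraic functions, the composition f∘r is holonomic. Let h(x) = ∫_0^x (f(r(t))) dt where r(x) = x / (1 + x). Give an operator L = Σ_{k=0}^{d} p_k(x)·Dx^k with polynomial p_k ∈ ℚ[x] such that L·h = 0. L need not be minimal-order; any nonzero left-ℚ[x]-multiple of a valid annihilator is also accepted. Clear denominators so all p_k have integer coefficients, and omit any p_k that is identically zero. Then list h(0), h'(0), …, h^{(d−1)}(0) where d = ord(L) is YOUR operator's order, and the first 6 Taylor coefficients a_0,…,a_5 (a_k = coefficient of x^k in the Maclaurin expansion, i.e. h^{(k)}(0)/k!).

f: a_k = 0, 16, -32, 256/3, -256, 4096/5, …
Substitute x→r, Dx→(1/r')Dx; clear ⇒ L₀.
Integrate: L := L₀·Dx.
L = (6 + 10·x)·Dx^2 + (1 + 6·x + 5·x^2)·Dx^3  (order 3).
h: a_k = 0, 0, 8, -16, 124/3, -624/5, …
ICs: h(0) = 0, h′(0) = 0, h′′(0) = 16.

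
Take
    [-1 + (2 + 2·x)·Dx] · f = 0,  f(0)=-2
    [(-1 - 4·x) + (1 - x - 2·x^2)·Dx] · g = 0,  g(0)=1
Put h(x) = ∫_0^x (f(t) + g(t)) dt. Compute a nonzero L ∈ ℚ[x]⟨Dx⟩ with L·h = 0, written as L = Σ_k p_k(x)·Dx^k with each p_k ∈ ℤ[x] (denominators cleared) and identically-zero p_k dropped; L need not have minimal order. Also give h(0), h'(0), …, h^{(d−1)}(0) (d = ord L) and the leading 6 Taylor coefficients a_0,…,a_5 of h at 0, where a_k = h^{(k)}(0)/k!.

f: a_k = -2, -1, 1/4, -1/8, 5/64, -7/128, …
g: a_k = 1, 1, 3, 5, 11, 21, …
h₀=f+g: left-lcm gives L₀, ord ≤ 2.
∫: right-multiply L₀ by Dx.
L = (13 + 26·x + 40·x^2)·Dx + (-25 - 69·x - 144·x^2 - 100·x^3)·Dx^2 + (2 + 20·x - 6·x^2 - 64·x^3 - 40·x^4)·Dx^3  (order 3).
h: a_k = 0, -1, 0, 13/12, 39/32, 709/320, …
ICs: h(0) = 0, h′(0) = -1, h′′(0) = 0.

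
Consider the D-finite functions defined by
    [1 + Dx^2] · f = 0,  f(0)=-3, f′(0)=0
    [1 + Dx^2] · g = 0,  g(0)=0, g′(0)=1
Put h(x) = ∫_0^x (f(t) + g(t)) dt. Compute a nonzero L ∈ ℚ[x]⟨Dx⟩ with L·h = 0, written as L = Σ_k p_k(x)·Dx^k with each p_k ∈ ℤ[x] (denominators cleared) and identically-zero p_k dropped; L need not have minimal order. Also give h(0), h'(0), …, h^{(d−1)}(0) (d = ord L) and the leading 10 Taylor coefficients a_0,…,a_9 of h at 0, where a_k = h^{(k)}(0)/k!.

f: a_k = -3, 0, 3/2, 0, -1/8, 0, 1/240, 0, -1/13440, 0, …
g: a_k = 0, 1, 0, -1/6, 0, 1/120, 0, -1/5040, 0, 1/362880, …
L₀ := lclm(L_f,L_g); ord L₀ ≤ 2+2.
h=∫h₀ ⇒ L = L₀·Dx.
L = Dx + Dx^3  (order 3).
h: a_k = 0, -3, 1/2, 1/2, -1/24, -1/40, 1/720, 1/1680, -1/40320, -1/120960, …
ICs: h(0) = 0, h′(0) = -3, h′′(0) = 1.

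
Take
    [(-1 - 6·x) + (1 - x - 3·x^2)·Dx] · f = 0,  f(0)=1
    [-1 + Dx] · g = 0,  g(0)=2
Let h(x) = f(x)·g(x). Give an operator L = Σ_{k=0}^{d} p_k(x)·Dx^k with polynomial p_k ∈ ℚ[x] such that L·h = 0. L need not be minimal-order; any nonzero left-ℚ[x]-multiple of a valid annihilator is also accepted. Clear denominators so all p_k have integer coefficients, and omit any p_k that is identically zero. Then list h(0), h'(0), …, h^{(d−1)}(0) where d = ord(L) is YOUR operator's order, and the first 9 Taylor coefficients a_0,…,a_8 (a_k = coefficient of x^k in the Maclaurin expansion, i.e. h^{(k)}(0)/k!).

L = (2 + 5·x - 3·x^2) + (-1 + x + 3·x^2)·Dx  (order 1).
h: a_k = 2, 4, 11, 70/3, 677/12, 3793/30, 106447/360, 850483/1260, 6298165/4032, …
ICs: h(0) = 2.

f: a_k = 1, 1, 4, 7, 19, 40, 97, 217, 508, …
g: a_k = 2, 2, 1, 1/3, 1/12, 1/60, 1/360, 1/2520, 1/20160, …
L₀ := L_f ⊗_s L_g (sym. prod.), ord ≤ 1.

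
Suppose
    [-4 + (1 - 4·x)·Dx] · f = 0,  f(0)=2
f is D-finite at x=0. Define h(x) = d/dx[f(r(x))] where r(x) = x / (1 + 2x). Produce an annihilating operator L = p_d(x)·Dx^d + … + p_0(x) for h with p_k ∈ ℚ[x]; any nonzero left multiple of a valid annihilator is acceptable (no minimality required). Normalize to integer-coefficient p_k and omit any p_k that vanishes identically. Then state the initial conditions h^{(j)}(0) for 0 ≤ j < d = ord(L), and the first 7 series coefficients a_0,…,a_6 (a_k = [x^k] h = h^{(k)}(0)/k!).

L = 4 + (-1 + 2·x)·Dx  (order 1).
h: a_k = 8, 32, 96, 256, 640, 1536, 3584, …
ICs: h(0) = 8.

f: a_k = 2, 8, 32, 128, 512, 2048, 8192, …
L₀ from L_f via x↦r, Dx↦r'^{-1}Dx.
Derive L from L₀ (diff closure).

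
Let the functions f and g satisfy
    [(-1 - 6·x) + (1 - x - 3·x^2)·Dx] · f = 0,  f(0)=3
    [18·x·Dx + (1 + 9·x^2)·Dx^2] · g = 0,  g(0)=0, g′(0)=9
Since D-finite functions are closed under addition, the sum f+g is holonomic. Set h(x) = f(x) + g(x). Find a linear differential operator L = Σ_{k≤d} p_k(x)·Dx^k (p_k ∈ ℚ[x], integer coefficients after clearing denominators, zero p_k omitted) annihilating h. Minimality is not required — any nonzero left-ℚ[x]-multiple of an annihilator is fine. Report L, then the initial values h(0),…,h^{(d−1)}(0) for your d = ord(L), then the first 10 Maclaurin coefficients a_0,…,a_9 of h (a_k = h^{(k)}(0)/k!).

f: a_k = 3, 3, 12, 21, 57, 120, 291, 651, 1524, 3477, …
g: a_k = 0, 9, 0, -27, 0, 729/5, 0, -6561/7, 0, 6561, …
Sum ⇒ L₀ = lclm(L_f,L_g) in ℚ(x)⟨Dx⟩.
L = (-72 + 288·x + 4428·x^2 + 9720·x^3 + 33534·x^4 + 13122·x^6)·Dx + (30 + 180·x + 144·x^2 + 1728·x^3 + 9153·x^4 + 23814·x^5 + 2187·x^6 + 13122·x^7)·Dx^2 + (-4 - 14·x - 114·x^2 + 36·x^3 - 459·x^4 + 1539·x^5 + 2430·x^6 + 729·x^7 + 2187·x^8)·Dx^3  (order 3).
h: a_k = 3, 12, 12, -6, 57, 1329/5, 291, -2004/7, 1524, 10038, …
ICs: h(0) = 3, h′(0) = 12, h′′(0) = 24.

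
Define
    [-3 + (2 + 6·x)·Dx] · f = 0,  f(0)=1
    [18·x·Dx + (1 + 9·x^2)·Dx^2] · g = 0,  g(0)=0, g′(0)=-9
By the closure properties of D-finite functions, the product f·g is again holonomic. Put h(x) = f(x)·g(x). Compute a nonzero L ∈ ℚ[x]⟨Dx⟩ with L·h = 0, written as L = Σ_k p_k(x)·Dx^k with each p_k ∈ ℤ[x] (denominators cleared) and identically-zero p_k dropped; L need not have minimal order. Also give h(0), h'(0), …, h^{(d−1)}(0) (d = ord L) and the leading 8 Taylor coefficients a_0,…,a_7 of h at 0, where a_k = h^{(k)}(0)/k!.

f: a_k = 1, 3/2, -9/8, 27/16, -405/128, 1701/256, -15309/1024, 72171/2048, …
g: a_k = 0, -9, 0, 27, 0, -729/5, 0, 6561/7, …
h₀=f·g: eliminate ⇒ L₀, order ≤ 1·2.
L = (27 - 108·x - 81·x^2) + (-12 + 36·x + 324·x^2 + 324·x^3)·Dx + (4 + 24·x + 72·x^2 + 216·x^3 + 324·x^4)·Dx^2  (order 2).
h: a_k = 0, -9, -27/2, 297/8, 405/16, -94527/640, -298161/1280, 41231511/35840, …
ICs: h(0) = 0, h′(0) = -9.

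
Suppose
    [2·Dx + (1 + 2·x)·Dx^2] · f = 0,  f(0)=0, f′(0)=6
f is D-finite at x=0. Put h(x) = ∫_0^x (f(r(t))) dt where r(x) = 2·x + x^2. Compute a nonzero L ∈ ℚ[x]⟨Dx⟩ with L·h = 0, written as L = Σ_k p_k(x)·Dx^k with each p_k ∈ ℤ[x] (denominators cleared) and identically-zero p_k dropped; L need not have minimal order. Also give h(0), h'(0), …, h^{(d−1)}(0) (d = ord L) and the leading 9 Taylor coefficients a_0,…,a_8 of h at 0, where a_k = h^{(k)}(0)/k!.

L = (3 + 4·x + 2·x^2)·Dx^2 + (1 + 5·x + 6·x^2 + 2·x^3)·Dx^3  (order 3).
h: a_k = 0, 0, 6, -6, 10, -102/5, 232/5, -792/7, 2028/7, …
ICs: h(0) = 0, h′(0) = 0, h′′(0) = 12.

f: a_k = 0, 6, -6, 8, -12, 96/5, -32, 384/7, -96, …
Substitute x→r, Dx→(1/r')Dx; clear ⇒ L₀.
Integrate: L := L₀·Dx.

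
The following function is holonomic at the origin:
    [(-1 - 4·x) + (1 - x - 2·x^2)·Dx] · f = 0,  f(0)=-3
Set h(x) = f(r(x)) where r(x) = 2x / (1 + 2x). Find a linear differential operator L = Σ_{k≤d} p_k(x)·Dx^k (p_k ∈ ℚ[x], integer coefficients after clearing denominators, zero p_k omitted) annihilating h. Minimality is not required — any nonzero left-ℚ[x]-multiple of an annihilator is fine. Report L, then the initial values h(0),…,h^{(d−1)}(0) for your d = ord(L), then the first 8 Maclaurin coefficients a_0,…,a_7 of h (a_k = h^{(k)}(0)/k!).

f: a_k = -3, -3, -9, -15, -33, -63, -129, -255, …
f∘r: x↦r, Dx↦Dx/r' in L_f ⇒ L₀.
L = (2 + 20·x) + (-1 - 4·x + 4·x^2 + 16·x^3)·Dx  (order 1).
h: a_k = -3, -6, -24, 0, -192, 384, -2304, 7680, …
ICs: h(0) = -3.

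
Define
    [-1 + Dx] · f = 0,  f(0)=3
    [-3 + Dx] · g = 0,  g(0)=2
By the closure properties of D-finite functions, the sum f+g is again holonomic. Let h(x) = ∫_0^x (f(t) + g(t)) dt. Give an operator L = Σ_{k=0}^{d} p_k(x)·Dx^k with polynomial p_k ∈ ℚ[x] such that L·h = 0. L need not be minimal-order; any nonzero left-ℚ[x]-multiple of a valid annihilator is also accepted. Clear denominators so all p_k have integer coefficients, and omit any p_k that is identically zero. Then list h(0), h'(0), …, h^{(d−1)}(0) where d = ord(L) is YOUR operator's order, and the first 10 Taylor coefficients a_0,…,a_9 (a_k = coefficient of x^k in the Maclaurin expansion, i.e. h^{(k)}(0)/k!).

f: a_k = 3, 3, 3/2, 1/2, 1/8, 1/40, 1/240, 1/1680, 1/13440, 1/120960, …
g: a_k = 2, 6, 9, 9, 27/4, 81/20, 81/40, 243/280, 729/2240, 243/2240, …
f+g: L₀ = lclm(L_f,L_g), ord ≤ 1+1.
h=∫h₀ ⇒ L = L₀·Dx.
L = 3·Dx - 4·Dx^2 + Dx^3  (order 3).
h: a_k = 0, 5, 9/2, 7/2, 19/8, 11/8, 163/240, 487/1680, 1459/13440, 125/3456, …
ICs: h(0) = 0, h′(0) = 5, h′′(0) = 9.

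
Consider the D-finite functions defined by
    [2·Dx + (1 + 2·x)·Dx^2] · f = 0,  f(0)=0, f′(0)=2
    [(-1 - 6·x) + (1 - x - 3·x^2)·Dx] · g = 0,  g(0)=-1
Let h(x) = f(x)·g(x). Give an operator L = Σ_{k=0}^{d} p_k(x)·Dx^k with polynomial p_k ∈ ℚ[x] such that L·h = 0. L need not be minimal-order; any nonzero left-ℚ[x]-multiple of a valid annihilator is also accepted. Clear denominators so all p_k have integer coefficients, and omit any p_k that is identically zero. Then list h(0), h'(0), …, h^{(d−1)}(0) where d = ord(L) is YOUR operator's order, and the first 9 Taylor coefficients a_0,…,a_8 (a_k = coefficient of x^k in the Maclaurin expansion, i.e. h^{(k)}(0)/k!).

f: a_k = 0, 2, -2, 8/3, -4, 32/5, -32/3, 128/7, -32, …
g: a_k = -1, -1, -4, -7, -19, -40, -97, -217, -508, …
f·g: L₀ = L_f ⊗_s L_g, ord ≤ 2·1.
L = (8 + 24·x) + (18·x + 30·x^2)·Dx + (-1 - x + 5·x^2 + 6·x^3)·Dx^2  (order 2).
h: a_k = 0, -2, 0, -26/3, -14/3, -556/15, -202/5, -5946/35, -9068/35, …
ICs: h(0) = 0, h′(0) = -2.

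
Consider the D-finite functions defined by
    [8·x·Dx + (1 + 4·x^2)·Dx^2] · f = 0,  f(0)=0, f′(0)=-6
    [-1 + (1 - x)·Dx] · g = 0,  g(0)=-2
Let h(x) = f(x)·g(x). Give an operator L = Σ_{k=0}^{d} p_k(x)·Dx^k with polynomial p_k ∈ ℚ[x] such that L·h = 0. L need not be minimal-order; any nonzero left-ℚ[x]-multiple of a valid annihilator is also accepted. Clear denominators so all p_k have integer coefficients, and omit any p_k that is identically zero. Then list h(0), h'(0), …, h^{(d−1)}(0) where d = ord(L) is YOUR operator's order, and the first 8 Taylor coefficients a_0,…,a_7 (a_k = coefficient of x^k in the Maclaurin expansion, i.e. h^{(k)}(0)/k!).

L = 8·x + (2 - 8·x + 16·x^2)·Dx + (-1 + x - 4·x^2 + 4·x^3)·Dx^2  (order 2).
h: a_k = 0, 12, 12, -4, -4, 172/5, 172/5, -2636/35, …
ICs: h(0) = 0, h′(0) = 12.

f: a_k = 0, -6, 0, 8, 0, -96/5, 0, 384/7, …
g: a_k = -2, -2, -2, -2, -2, -2, -2, -2, …
f·g: L₀ = L_f ⊗_s L_g, ord ≤ 2·1.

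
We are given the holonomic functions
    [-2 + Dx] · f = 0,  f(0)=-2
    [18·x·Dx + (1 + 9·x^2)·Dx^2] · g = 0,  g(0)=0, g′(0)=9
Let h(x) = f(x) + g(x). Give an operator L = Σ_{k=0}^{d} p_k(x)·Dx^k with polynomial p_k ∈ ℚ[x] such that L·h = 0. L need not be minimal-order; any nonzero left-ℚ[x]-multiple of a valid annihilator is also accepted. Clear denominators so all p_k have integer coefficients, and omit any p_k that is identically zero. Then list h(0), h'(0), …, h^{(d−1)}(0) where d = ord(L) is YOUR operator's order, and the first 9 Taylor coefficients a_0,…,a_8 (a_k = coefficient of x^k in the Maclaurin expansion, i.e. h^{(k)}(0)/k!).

L = (18 - 36·x - 486·x^2 - 324·x^3)·Dx + (-11 + 207·x^2 - 162·x^4)·Dx^2 + (1 + 9·x + 18·x^2 + 81·x^3 + 81·x^4)·Dx^3  (order 3).
h: a_k = -2, 5, -4, -89/3, -4/3, 2179/15, -8/45, -295261/315, -4/315, …
ICs: h(0) = -2, h′(0) = 5, h′′(0) = -8.

f: a_k = -2, -4, -4, -8/3, -4/3, -8/15, -8/45, -16/315, -4/315, …
g: a_k = 0, 9, 0, -27, 0, 729/5, 0, -6561/7, 0, …
Weyl lclm of L_f,L_g ⇒ L₀ (ord ≤ 3).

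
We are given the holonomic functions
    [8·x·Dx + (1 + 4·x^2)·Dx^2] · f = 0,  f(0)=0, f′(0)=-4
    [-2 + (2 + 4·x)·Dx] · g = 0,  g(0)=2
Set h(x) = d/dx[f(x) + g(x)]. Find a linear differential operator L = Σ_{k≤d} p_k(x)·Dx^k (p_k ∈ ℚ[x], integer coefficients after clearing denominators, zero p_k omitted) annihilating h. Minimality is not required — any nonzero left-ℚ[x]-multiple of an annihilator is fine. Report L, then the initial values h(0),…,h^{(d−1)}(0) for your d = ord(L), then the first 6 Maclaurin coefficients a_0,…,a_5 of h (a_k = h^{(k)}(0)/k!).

L = (-8 - 40·x + 96·x^2 + 96·x^3) + (-11 - 32·x + 40·x^2 + 384·x^3 + 336·x^4)·Dx + (-1 + 6·x + 24·x^2 + 48·x^3 + 112·x^4 + 96·x^5)·Dx^2  (order 2).
h: a_k = -2, -2, 19, -5, -221/4, -63/4, …
ICs: h(0) = -2, h′(0) = -2.

f: a_k = 0, -4, 0, 16/3, 0, -64/5, …
g: a_k = 2, 2, -1, 1, -5/4, 7/4, …
Sum ⇒ L₀ = lclm(L_f,L_g) in ℚ(x)⟨Dx⟩.
Differentiate: ansatz ord ≤ ord L₀ ⇒ L.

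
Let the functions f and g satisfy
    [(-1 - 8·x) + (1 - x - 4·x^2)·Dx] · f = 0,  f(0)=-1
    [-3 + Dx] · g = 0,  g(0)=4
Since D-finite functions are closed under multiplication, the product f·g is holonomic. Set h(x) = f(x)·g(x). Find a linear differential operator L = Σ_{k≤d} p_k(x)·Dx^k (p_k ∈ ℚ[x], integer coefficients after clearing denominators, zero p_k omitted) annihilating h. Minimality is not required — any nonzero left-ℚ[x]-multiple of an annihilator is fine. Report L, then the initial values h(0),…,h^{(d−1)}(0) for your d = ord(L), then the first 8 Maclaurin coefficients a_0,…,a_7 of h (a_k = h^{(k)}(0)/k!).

L = (4 + 5·x - 12·x^2) + (-1 + x + 4·x^2)·Dx  (order 1).
h: a_k = -4, -16, -50, -132, -691/2, -4408/5, -45353/20, -81141/14, …
ICs: h(0) = -4.

f: a_k = -1, -1, -5, -9, -29, -65, -181, -441, …
g: a_k = 4, 12, 18, 18, 27/2, 81/10, 81/20, 243/140, …
Sym-product of L_f,L_g gives L₀ (≤ ord 1).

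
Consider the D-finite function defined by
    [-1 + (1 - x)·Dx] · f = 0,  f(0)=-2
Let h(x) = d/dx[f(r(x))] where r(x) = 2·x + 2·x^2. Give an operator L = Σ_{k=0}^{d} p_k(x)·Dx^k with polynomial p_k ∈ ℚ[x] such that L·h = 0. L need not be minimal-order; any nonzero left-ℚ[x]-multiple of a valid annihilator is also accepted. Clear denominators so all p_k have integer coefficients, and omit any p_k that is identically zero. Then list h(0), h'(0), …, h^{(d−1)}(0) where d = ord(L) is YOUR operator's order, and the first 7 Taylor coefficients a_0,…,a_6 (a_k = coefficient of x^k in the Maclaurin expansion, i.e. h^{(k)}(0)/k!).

L = (6 + 12·x + 12·x^2) + (-1 + 6·x^2 + 4·x^3)·Dx  (order 1).
h: a_k = -4, -24, -96, -352, -1200, -3936, -12544, …
ICs: h(0) = -4.

f: a_k = -2, -2, -2, -2, -2, -2, -2, …
L₀ from L_f via x↦r, Dx↦r'^{-1}Dx.
h₀' ⇒ L via d/dx closure of L₀.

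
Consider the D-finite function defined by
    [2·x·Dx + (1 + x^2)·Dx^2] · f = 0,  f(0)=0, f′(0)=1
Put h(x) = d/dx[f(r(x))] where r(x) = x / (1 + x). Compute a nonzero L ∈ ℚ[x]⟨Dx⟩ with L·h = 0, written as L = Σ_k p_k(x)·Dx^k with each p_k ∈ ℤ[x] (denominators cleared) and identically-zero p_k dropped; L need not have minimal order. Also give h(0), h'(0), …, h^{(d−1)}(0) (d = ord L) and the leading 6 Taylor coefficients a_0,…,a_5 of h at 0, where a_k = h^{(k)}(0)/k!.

f: a_k = 0, 1, 0, -1/3, 0, 1/5, …
L₀ from L_f via x↦r, Dx↦r'^{-1}Dx.
Differentiate: ansatz ord ≤ ord L₀ ⇒ L.
L = (2 + 4·x) + (1 + 2·x + 2·x^2)·Dx  (order 1).
h: a_k = 1, -2, 2, 0, -4, 8, …
ICs: h(0) = 1.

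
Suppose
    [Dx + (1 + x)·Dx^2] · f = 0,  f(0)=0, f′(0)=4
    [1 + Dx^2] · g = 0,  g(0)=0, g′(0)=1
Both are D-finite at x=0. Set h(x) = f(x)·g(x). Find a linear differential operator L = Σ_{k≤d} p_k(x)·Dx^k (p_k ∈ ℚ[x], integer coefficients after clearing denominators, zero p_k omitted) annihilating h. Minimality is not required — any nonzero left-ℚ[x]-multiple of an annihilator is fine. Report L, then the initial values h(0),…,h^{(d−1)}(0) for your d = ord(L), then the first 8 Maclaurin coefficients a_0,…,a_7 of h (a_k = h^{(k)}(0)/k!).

L = (-3 + 6·x + 19·x^2 + 16·x^3 + 4·x^4) + (4 + 20·x + 24·x^2 + 8·x^3)·Dx + (20·x + 42·x^2 + 32·x^3 + 8·x^4)·Dx^2 + (4 + 20·x + 24·x^2 + 8·x^3)·Dx^3 + (3 + 14·x + 23·x^2 + 16·x^3 + 4·x^4)·Dx^4  (order 4).
h: a_k = 0, 0, 4, -2, 2/3, -2/3, 11/18, -31/60, …
ICs: h(0) = 0, h′(0) = 0, h′′(0) = 8, h′′′(0) = -12.

f: a_k = 0, 4, -2, 4/3, -1, 4/5, -2/3, 4/7, …
g: a_k = 0, 1, 0, -1/6, 0, 1/120, 0, -1/5040, …
f·g: L₀ = L_f ⊗_s L_g, ord ≤ 2·2.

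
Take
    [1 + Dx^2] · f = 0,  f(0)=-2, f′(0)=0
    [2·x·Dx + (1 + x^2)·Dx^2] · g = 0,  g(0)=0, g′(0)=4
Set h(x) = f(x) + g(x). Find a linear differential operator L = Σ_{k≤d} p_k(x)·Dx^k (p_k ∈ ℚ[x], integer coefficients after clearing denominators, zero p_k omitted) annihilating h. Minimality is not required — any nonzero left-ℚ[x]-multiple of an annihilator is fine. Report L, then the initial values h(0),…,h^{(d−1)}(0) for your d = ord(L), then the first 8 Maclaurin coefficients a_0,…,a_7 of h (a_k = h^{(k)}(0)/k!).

L = (-22·x + 28·x^3 + 2·x^5)·Dx + (-1 + 7·x^2 + 9·x^4 + x^6)·Dx^2 + (-22·x + 28·x^3 + 2·x^5)·Dx^3 + (-1 + 7·x^2 + 9·x^4 + x^6)·Dx^4  (order 4).
h: a_k = -2, 4, 1, -4/3, -1/12, 4/5, 1/360, -4/7, …
ICs: h(0) = -2, h′(0) = 4, h′′(0) = 2, h′′′(0) = -8.

f: a_k = -2, 0, 1, 0, -1/12, 0, 1/360, 0, …
g: a_k = 0, 4, 0, -4/3, 0, 4/5, 0, -4/7, …
L₀ := lclm(L_f,L_g); ord L₀ ≤ 2+2.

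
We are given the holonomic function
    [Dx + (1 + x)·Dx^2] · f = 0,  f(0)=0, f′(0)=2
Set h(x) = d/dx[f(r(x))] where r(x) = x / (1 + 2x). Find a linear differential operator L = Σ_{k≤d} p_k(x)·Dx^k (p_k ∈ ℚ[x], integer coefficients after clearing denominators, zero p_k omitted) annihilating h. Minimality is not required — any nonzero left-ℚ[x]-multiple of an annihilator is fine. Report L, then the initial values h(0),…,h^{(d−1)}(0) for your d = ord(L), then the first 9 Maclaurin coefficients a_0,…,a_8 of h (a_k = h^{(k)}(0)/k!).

L = (5 + 12·x) + (1 + 5·x + 6·x^2)·Dx  (order 1).
h: a_k = 2, -10, 38, -130, 422, -1330, 4118, -12610, 38342, …
ICs: h(0) = 2.

f: a_k = 0, 2, -1, 2/3, -1/2, 2/5, -1/3, 2/7, -1/4, …
h₀=f(r): pull back L_f along r ⇒ L₀.
Differentiate: ansatz ord ≤ ord L₀ ⇒ L.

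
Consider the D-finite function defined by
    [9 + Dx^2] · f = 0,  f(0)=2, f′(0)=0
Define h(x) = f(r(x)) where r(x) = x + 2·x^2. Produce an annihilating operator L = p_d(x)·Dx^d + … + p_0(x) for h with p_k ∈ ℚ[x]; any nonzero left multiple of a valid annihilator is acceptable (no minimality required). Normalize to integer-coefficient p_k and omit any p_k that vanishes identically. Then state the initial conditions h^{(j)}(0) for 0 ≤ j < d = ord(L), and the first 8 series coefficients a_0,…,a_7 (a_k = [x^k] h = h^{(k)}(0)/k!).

f: a_k = 2, 0, -9, 0, 27/4, 0, -81/40, 0, …
Substitute x→r, Dx→(1/r')Dx; clear ⇒ L₀.
L = (9 + 108·x + 432·x^2 + 576·x^3) - 4·Dx + (1 + 4·x)·Dx^2  (order 2).
h: a_k = 2, 0, -9, -36, -117/4, 54, 6399/40, 1917/10, …
ICs: h(0) = 2, h′(0) = 0.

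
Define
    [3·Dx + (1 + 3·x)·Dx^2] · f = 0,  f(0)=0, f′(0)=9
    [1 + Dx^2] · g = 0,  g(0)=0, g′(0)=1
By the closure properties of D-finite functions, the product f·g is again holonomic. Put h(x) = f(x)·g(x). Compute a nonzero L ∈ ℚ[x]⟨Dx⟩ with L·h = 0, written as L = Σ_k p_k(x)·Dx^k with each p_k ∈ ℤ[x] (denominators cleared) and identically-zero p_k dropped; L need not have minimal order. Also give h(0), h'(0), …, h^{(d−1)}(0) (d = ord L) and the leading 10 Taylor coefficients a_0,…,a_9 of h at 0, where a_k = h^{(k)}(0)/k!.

f: a_k = 0, 9, -27/2, 27, -243/4, 729/5, -729/2, 6561/7, -19683/8, 6561, …
g: a_k = 0, 1, 0, -1/6, 0, 1/120, 0, -1/5040, 0, 1/362880, …
Product ⇒ symmetric product L₀, ord ≤ 4.
L = (-203 - 222·x - 189·x^2 + 432·x^3 + 324·x^4) + (-84 - 108·x + 648·x^2 + 648·x^3)·Dx + (-208 - 228·x - 54·x^2 + 864·x^3 + 648·x^4)·Dx^2 + (-84 - 108·x + 648·x^2 + 648·x^3)·Dx^3 + (-5 - 6·x + 135·x^2 + 432·x^3 + 324·x^4)·Dx^4  (order 4).
h: a_k = 0, 0, 9, -27/2, 51/2, -117/2, 1131/8, -28359/80, 511397/560, -168009/70, …
ICs: h(0) = 0, h′(0) = 0, h′′(0) = 18, h′′′(0) = -81.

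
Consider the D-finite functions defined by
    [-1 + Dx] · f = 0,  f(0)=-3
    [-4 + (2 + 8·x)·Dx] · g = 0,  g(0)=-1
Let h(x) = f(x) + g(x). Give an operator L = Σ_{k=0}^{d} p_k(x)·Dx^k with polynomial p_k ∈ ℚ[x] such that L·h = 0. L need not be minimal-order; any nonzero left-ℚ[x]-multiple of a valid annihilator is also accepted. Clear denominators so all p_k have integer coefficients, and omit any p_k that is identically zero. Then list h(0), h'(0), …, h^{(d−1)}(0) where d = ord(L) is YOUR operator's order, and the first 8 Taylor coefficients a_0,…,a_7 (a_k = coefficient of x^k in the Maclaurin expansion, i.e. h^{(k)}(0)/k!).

L = (6 + 8·x) + (-5 - 8·x - 16·x^2)·Dx + (-1 + 16·x^2)·Dx^2  (order 2).
h: a_k = -4, -5, 1/2, -9/2, 79/8, -1121/40, 20159/240, -443521/1680, …
ICs: h(0) = -4, h′(0) = -5.

f: a_k = -3, -3, -3/2, -1/2, -1/8, -1/40, -1/240, -1/1680, …
g: a_k = -1, -2, 2, -4, 10, -28, 84, -264, …
f+g: L₀ = lclm(L_f,L_g), ord ≤ 1+1.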